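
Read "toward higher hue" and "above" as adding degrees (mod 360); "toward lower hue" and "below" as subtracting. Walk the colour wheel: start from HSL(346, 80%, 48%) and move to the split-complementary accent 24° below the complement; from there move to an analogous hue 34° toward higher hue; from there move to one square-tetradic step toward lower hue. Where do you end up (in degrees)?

86°

346 + 156 = 502 → 502 − 360 = 142°   (split-comp 24° ↓)
142 + 34 = 176°   (analog 34° ↑)
176 − 90 = 86°   (square ↓)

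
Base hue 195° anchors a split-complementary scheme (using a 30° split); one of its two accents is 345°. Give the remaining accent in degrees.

Split-complementary hues sit 30° either side of the complement.
Complement of the base 195°: 195 + 180 = 375 → 375 − 360 = 15°
The given accent 345° is 30° one side of 15°; the other accent sits 30° the other side: 15 + 30 = 45°

45°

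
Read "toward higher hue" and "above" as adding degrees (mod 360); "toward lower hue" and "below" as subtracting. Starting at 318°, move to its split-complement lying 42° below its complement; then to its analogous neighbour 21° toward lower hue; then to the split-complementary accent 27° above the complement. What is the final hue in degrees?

318 + 138 = 456 → 456 − 360 = 96°   (split-comp 42° ↓)
96 − 21 = 75°   (analog 21° ↓)
75 + 207 = 282°   (split-comp 27° ↑)

282°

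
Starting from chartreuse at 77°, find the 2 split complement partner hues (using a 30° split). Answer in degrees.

227° and 287°

Split-complementary hues sit 30° either side of the complement.
Complement of 77°: 77 + 180 = 257°
257 − 30 = 227°
257 + 30 = 287°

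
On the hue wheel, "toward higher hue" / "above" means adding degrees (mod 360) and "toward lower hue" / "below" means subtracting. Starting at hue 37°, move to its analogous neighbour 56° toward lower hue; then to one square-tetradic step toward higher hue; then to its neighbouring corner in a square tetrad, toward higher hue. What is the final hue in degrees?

161°

analog 56° ↓ −56°: 37 − 56 = -19 → -19 + 360 = 341°
square ↑ +90°: 341 + 90 = 431 → 431 − 360 = 71°
square ↑ +90°: 71 + 90 = 161°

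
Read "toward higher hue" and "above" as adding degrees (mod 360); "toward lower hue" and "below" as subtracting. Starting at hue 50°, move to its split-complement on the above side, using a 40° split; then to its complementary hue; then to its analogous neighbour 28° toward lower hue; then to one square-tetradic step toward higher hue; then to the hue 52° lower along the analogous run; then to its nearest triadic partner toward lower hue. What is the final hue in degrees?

50 + 220 = 270°   (split-comp 40° ↑)
270 + 180 = 450 → 450 − 360 = 90°   (complement)
90 − 28 = 62°   (analog 28° ↓)
62 + 90 = 152°   (square ↑)
152 − 52 = 100°   (analog 52° ↓)
100 − 120 = -20 → -20 + 360 = 340°   (triadic ↓)

340°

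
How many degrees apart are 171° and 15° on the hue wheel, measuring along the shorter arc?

|171 − 15| = 156.
156 ≤ 180, so the shorter arc is 156°.

156°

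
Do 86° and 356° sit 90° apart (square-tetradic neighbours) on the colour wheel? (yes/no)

Angular distance: |86 − 356| = 270; shorter arc = 360 − 270 = 90°.
90° apart (square-tetradic neighbours) requires 90°.

yes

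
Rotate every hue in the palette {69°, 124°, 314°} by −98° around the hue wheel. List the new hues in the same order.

331°, 26°, 216°

69 − 98 = -29 → -29 + 360 = 331°
124 − 98 = 26°
314 − 98 = 216°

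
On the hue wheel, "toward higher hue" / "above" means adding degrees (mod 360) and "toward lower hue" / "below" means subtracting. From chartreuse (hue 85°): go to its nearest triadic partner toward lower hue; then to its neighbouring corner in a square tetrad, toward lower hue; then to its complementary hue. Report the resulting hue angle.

55°

triadic ↓ −120°: 85 − 120 = -35 → -35 + 360 = 325°
square ↓ −90°: 325 − 90 = 235°
complement +180°: 235 + 180 = 415 → 415 − 360 = 55°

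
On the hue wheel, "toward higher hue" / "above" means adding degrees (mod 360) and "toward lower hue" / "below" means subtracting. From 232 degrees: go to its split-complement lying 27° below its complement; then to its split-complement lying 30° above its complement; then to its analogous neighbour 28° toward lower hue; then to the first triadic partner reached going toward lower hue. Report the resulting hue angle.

232 + 153 = 385 → 385 − 360 = 25°   (split-comp 27° ↓)
25 + 210 = 235°   (split-comp 30° ↑)
235 − 28 = 207°   (analog 28° ↓)
207 − 120 = 87°   (triadic ↓)

87°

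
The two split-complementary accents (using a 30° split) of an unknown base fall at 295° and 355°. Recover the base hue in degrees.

The accents sit 30° either side of the complement, so the complement is their short-arc midpoint on the wheel.
Short-arc midpoint of 295° and 355°: 325°.
Base is 180° from the complement: 325 − 180 = 145°

145°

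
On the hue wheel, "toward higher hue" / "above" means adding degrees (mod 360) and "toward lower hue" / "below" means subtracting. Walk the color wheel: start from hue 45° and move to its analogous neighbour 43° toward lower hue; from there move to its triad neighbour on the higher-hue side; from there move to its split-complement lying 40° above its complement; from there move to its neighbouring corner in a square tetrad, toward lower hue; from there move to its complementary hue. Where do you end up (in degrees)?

72°

45 − 43 = 2°   (analog 43° ↓)
2 + 120 = 122°   (triadic ↑)
122 + 220 = 342°   (split-comp 40° ↑)
342 − 90 = 252°   (square ↓)
252 + 180 = 432 → 432 − 360 = 72°   (complement)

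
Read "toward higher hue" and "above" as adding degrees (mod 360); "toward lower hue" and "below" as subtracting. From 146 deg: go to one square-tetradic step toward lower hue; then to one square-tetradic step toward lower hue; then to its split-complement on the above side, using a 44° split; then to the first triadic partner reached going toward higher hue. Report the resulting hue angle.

146 − 90 = 56°   (square ↓)
56 − 90 = -34 → -34 + 360 = 326°   (square ↓)
326 + 224 = 550 → 550 − 360 = 190°   (split-comp 44° ↑)
190 + 120 = 310°   (triadic ↑)

310°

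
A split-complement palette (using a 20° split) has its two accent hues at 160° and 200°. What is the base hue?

0°

The accents sit 20° either side of the complement, so the complement is their short-arc midpoint on the wheel.
Short-arc midpoint of 160° and 200°: 180°.
Base is 180° from the complement: 180 − 180 = 0°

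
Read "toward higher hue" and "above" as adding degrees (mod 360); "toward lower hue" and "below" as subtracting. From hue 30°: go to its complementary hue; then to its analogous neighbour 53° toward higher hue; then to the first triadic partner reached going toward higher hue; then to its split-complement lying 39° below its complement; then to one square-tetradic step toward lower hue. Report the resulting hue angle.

complement +180°: 30 + 180 = 210°
analog 53° ↑ +53°: 210 + 53 = 263°
triadic ↑ +120°: 263 + 120 = 383 → 383 − 360 = 23°
split-comp 39° ↓ +141°: 23 + 141 = 164°
square ↓ −90°: 164 − 90 = 74°

74°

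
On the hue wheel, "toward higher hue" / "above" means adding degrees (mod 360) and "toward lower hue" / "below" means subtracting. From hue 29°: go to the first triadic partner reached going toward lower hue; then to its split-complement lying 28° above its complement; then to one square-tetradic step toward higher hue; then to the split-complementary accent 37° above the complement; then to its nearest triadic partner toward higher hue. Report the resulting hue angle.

−120° (triadic ↓): 29 − 120 = -91 → -91 + 360 = 269°
+208° (split-comp 28° ↑): 269 + 208 = 477 → 477 − 360 = 117°
+90° (square ↑): 117 + 90 = 207°
+217° (split-comp 37° ↑): 207 + 217 = 424 → 424 − 360 = 64°
+120° (triadic ↑): 64 + 120 = 184°

184°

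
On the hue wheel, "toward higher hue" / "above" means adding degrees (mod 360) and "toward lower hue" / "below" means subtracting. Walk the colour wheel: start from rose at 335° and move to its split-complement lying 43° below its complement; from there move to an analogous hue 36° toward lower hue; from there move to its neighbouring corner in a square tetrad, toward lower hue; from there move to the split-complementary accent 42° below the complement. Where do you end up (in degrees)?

124°

335 + 137 = 472 → 472 − 360 = 112°   (split-comp 43° ↓)
112 − 36 = 76°   (analog 36° ↓)
76 − 90 = -14 → -14 + 360 = 346°   (square ↓)
346 + 138 = 484 → 484 − 360 = 124°   (split-comp 42° ↓)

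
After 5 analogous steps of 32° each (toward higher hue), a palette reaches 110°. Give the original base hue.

310°

5 steps of 32° (toward higher hue) give a net shift of +160°.
Start = end − shift: 110 − 160 = -50 → -50 + 360 = 310°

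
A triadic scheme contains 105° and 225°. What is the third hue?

A triad spaces three hues 120° apart.
The full set is {105°, 225°, 345°}.

345°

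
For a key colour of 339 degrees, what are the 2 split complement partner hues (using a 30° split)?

129° and 189°

Split-complementary hues sit 30° either side of the complement.
Complement of 339 degrees: 339 + 180 = 519 → 519 − 360 = 159°
159 − 30 = 129°
159 + 30 = 189°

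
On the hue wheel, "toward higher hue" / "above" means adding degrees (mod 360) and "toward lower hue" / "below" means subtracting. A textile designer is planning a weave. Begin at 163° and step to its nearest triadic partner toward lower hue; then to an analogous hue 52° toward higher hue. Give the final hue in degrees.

−120° (triadic ↓): 163 − 120 = 43°
+52° (analog 52° ↑): 43 + 52 = 95°

95°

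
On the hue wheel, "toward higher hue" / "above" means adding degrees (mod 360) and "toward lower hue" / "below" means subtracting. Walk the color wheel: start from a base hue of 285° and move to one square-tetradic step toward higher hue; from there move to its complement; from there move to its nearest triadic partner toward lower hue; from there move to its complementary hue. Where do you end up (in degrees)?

255°

square ↑ +90°: 285 + 90 = 375 → 375 − 360 = 15°
complement +180°: 15 + 180 = 195°
triadic ↓ −120°: 195 − 120 = 75°
complement +180°: 75 + 180 = 255°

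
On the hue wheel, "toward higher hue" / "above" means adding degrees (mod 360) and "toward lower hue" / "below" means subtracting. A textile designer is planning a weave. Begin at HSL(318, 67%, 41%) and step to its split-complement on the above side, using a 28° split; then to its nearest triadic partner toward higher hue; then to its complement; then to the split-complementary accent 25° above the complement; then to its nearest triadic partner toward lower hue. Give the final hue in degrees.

+208° (split-comp 28° ↑): 318 + 208 = 526 → 526 − 360 = 166°
+120° (triadic ↑): 166 + 120 = 286°
+180° (complement): 286 + 180 = 466 → 466 − 360 = 106°
+205° (split-comp 25° ↑): 106 + 205 = 311°
−120° (triadic ↓): 311 − 120 = 191°

191°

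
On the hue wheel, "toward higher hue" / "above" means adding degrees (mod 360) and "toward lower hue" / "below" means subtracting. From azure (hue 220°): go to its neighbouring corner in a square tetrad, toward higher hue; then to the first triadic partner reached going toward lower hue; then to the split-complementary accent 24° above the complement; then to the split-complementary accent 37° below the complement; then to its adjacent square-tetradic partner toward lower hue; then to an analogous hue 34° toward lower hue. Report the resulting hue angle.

220 + 90 = 310°   (square ↑)
310 − 120 = 190°   (triadic ↓)
190 + 204 = 394 → 394 − 360 = 34°   (split-comp 24° ↑)
34 + 143 = 177°   (split-comp 37° ↓)
177 − 90 = 87°   (square ↓)
87 − 34 = 53°   (analog 34° ↓)

53°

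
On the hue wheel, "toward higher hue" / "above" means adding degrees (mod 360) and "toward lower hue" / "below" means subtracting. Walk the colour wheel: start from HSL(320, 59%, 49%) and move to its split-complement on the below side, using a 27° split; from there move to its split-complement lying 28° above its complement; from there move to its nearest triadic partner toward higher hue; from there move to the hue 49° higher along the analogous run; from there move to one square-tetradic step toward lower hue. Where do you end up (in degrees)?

40°

+153° (split-comp 27° ↓): 320 + 153 = 473 → 473 − 360 = 113°
+208° (split-comp 28° ↑): 113 + 208 = 321°
+120° (triadic ↑): 321 + 120 = 441 → 441 − 360 = 81°
+49° (analog 49° ↑): 81 + 49 = 130°
−90° (square ↓): 130 − 90 = 40°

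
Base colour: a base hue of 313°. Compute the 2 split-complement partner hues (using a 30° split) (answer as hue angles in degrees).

103° and 163°

Split-complementary hues sit 30° either side of the complement.
Complement of 313°: 313 + 180 = 493 → 493 − 360 = 133°
133 − 30 = 103°
133 + 30 = 163°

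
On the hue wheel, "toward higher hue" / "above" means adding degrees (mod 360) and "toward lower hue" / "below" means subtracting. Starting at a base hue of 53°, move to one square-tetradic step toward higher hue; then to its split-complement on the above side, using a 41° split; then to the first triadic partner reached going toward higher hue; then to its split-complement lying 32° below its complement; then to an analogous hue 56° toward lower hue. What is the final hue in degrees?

216°

square ↑ +90°: 53 + 90 = 143°
split-comp 41° ↑ +221°: 143 + 221 = 364 → 364 − 360 = 4°
triadic ↑ +120°: 4 + 120 = 124°
split-comp 32° ↓ +148°: 124 + 148 = 272°
analog 56° ↓ −56°: 272 − 56 = 216°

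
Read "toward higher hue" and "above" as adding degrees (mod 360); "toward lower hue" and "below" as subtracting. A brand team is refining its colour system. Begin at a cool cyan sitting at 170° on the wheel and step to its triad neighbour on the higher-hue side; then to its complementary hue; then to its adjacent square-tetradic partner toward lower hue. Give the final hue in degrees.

triadic ↑ +120°: 170 + 120 = 290°
complement +180°: 290 + 180 = 470 → 470 − 360 = 110°
square ↓ −90°: 110 − 90 = 20°

20°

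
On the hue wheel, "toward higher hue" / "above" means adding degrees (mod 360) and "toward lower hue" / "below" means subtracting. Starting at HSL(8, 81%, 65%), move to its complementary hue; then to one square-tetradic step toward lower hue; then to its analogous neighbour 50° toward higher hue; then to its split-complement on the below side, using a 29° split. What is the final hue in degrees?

8 + 180 = 188°   (complement)
188 − 90 = 98°   (square ↓)
98 + 50 = 148°   (analog 50° ↑)
148 + 151 = 299°   (split-comp 29° ↓)

299°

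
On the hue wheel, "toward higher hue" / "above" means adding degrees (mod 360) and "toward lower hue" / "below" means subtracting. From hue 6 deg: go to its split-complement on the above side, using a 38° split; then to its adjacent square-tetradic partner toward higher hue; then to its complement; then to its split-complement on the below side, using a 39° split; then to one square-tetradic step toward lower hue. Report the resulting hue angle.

185°

split-comp 38° ↑ +218°: 6 + 218 = 224°
square ↑ +90°: 224 + 90 = 314°
complement +180°: 314 + 180 = 494 → 494 − 360 = 134°
split-comp 39° ↓ +141°: 134 + 141 = 275°
square ↓ −90°: 275 − 90 = 185°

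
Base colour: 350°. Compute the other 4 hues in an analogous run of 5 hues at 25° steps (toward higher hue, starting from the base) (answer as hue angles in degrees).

15°, 40°, 65° and 90°

Analogous hues sit every 25° along the wheel.
350 + 25 = 375 → 375 − 360 = 15°
350 + 50 = 400 → 400 − 360 = 40°
350 + 75 = 425 → 425 − 360 = 65°
350 + 100 = 450 → 450 − 360 = 90°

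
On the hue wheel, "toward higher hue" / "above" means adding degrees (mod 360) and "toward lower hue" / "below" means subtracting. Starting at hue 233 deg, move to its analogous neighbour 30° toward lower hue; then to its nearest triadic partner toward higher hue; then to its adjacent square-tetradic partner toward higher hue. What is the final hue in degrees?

53°

analog 30° ↓ −30°: 233 − 30 = 203°
triadic ↑ +120°: 203 + 120 = 323°
square ↑ +90°: 323 + 90 = 413 → 413 − 360 = 53°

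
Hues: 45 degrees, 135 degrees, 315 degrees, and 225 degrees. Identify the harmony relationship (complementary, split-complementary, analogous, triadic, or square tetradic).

Sort the hues: 45°, 135°, 225°, 315°.
Successive gaps around the wheel: 90°, 90°, 90°, 90°.
Four hues every 90° form a square tetradic scheme.

square tetradic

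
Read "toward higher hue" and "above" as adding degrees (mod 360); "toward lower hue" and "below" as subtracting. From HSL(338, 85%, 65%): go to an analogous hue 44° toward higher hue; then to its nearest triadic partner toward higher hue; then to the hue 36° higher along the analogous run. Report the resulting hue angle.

178°

338 + 44 = 382 → 382 − 360 = 22°   (analog 44° ↑)
22 + 120 = 142°   (triadic ↑)
142 + 36 = 178°   (analog 36° ↑)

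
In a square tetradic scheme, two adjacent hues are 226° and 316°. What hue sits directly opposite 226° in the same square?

A square tetradic scheme places four hues 90° apart; opposite corners are 180° apart.
226 + 180 = 406 → 406 − 360 = 46°

46°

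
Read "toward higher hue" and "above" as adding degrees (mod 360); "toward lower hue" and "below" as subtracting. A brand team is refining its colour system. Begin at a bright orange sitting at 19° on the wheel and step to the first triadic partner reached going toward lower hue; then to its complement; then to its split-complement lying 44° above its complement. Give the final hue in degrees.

303°

triadic ↓ −120°: 19 − 120 = -101 → -101 + 360 = 259°
complement +180°: 259 + 180 = 439 → 439 − 360 = 79°
split-comp 44° ↑ +224°: 79 + 224 = 303°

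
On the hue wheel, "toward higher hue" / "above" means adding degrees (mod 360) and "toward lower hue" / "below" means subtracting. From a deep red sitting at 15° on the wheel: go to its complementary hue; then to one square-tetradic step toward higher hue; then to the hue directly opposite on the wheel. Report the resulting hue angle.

+180° (complement): 15 + 180 = 195°
+90° (square ↑): 195 + 90 = 285°
+180° (complement): 285 + 180 = 465 → 465 − 360 = 105°

105°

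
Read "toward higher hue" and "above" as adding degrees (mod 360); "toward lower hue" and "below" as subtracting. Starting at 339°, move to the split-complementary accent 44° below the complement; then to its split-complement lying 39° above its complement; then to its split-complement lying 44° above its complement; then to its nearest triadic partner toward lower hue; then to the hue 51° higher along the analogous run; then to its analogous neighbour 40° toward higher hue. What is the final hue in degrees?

169°

+136° (split-comp 44° ↓): 339 + 136 = 475 → 475 − 360 = 115°
+219° (split-comp 39° ↑): 115 + 219 = 334°
+224° (split-comp 44° ↑): 334 + 224 = 558 → 558 − 360 = 198°
−120° (triadic ↓): 198 − 120 = 78°
+51° (analog 51° ↑): 78 + 51 = 129°
+40° (analog 40° ↑): 129 + 40 = 169°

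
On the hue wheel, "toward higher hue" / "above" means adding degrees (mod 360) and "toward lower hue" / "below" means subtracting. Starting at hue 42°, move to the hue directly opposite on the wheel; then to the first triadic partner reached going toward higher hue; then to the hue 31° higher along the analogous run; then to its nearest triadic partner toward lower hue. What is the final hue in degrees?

42 + 180 = 222°   (complement)
222 + 120 = 342°   (triadic ↑)
342 + 31 = 373 → 373 − 360 = 13°   (analog 31° ↑)
13 − 120 = -107 → -107 + 360 = 253°   (triadic ↓)

253°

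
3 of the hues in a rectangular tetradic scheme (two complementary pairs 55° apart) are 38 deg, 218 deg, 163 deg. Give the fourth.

343°

A rectangular tetradic uses two complementary pairs 55° apart: offsets 0°, 55°, 180°, 235°.
Among {38°, 163°, 218°}, 38° and 218° are a 180° pair.
The remaining hue 163° needs its own complement: 163 + 180 = 343°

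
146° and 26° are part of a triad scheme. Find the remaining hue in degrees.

A triad places three hues 120° apart.
The full set through 26° is {26°, 146°, 266°}.
Given {26°, 146°}, the missing hue is 266°.

266°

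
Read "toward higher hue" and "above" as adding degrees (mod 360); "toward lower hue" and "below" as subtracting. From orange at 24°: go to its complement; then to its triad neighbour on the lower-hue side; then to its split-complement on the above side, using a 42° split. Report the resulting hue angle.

306°

complement +180°: 24 + 180 = 204°
triadic ↓ −120°: 204 − 120 = 84°
split-comp 42° ↑ +222°: 84 + 222 = 306°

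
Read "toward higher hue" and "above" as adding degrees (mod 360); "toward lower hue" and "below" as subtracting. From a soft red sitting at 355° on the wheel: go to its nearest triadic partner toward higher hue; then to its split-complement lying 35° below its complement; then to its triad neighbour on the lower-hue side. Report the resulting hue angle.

triadic ↑ +120°: 355 + 120 = 475 → 475 − 360 = 115°
split-comp 35° ↓ +145°: 115 + 145 = 260°
triadic ↓ −120°: 260 − 120 = 140°

140°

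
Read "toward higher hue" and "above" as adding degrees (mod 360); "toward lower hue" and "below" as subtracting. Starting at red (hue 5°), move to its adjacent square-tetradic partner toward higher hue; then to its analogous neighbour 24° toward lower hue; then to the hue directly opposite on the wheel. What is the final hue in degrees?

square ↑ +90°: 5 + 90 = 95°
analog 24° ↓ −24°: 95 − 24 = 71°
complement +180°: 71 + 180 = 251°

251°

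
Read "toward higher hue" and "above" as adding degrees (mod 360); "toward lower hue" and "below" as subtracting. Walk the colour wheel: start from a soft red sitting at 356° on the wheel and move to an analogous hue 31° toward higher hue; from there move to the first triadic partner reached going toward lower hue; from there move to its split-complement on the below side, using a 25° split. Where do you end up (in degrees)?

62°

analog 31° ↑ +31°: 356 + 31 = 387 → 387 − 360 = 27°
triadic ↓ −120°: 27 − 120 = -93 → -93 + 360 = 267°
split-comp 25° ↓ +155°: 267 + 155 = 422 → 422 − 360 = 62°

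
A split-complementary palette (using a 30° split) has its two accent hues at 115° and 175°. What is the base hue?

The accents sit 30° either side of the complement, so the complement is their short-arc midpoint on the wheel.
Short-arc midpoint of 115° and 175°: 145°.
Base is 180° from the complement: 145 − 180 = -35 → -35 + 360 = 325°

325°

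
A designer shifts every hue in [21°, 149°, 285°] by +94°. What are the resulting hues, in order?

115°, 243°, 19°

21 + 94 = 115°
149 + 94 = 243°
285 + 94 = 379 → 379 − 360 = 19°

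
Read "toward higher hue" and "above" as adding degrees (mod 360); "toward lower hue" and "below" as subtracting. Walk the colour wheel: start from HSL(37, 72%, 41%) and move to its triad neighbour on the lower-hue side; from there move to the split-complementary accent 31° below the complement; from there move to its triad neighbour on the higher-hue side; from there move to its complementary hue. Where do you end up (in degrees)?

6°

37 − 120 = -83 → -83 + 360 = 277°   (triadic ↓)
277 + 149 = 426 → 426 − 360 = 66°   (split-comp 31° ↓)
66 + 120 = 186°   (triadic ↑)
186 + 180 = 366 → 366 − 360 = 6°   (complement)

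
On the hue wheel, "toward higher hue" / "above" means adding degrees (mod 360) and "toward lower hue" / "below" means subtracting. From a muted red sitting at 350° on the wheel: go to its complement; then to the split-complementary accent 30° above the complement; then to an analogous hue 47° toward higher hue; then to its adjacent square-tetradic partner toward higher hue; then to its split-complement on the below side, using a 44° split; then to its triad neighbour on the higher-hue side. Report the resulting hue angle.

complement +180°: 350 + 180 = 530 → 530 − 360 = 170°
split-comp 30° ↑ +210°: 170 + 210 = 380 → 380 − 360 = 20°
analog 47° ↑ +47°: 20 + 47 = 67°
square ↑ +90°: 67 + 90 = 157°
split-comp 44° ↓ +136°: 157 + 136 = 293°
triadic ↑ +120°: 293 + 120 = 413 → 413 − 360 = 53°

53°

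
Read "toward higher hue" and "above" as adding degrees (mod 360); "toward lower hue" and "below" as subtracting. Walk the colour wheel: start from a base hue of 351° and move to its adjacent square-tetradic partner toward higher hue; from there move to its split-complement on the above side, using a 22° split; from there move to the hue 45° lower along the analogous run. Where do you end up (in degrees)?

+90° (square ↑): 351 + 90 = 441 → 441 − 360 = 81°
+202° (split-comp 22° ↑): 81 + 202 = 283°
−45° (analog 45° ↓): 283 − 45 = 238°

238°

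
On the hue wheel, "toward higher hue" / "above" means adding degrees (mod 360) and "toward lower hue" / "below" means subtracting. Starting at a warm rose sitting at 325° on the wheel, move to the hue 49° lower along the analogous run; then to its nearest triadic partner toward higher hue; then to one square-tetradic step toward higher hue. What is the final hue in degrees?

analog 49° ↓ −49°: 325 − 49 = 276°
triadic ↑ +120°: 276 + 120 = 396 → 396 − 360 = 36°
square ↑ +90°: 36 + 90 = 126°

126°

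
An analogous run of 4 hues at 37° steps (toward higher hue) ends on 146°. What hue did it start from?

3 steps of 37° (toward higher hue) give a net shift of +111°.
Start = end − shift: 146 − 111 = 35°

35°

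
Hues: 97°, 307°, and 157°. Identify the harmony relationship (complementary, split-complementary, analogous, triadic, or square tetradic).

Sort the hues: 97°, 157°, 307°.
Successive gaps around the wheel: 60°, 150°, 150°.
Two 150° gaps and one 60° gap — a base hue opposite a pair of accents 30° either side of its complement — is the split-complementary pattern.

split-complementary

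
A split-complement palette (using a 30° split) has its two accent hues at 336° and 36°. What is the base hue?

186°

The accents sit 30° either side of the complement, so the complement is their short-arc midpoint on the wheel.
Short-arc midpoint of 336° and 36°: 6°.
Base is 180° from the complement: 6 − 180 = -174 → -174 + 360 = 186°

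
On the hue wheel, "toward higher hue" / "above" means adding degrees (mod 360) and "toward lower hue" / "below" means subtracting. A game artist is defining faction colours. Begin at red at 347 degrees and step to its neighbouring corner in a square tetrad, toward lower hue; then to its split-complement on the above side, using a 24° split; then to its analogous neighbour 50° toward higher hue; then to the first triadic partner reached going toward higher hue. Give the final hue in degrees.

271°

−90° (square ↓): 347 − 90 = 257°
+204° (split-comp 24° ↑): 257 + 204 = 461 → 461 − 360 = 101°
+50° (analog 50° ↑): 101 + 50 = 151°
+120° (triadic ↑): 151 + 120 = 271°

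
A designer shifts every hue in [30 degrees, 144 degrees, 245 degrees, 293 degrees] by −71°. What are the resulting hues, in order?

30 − 71 = -41 → -41 + 360 = 319°
144 − 71 = 73°
245 − 71 = 174°
293 − 71 = 222°

319°, 73°, 174°, 222°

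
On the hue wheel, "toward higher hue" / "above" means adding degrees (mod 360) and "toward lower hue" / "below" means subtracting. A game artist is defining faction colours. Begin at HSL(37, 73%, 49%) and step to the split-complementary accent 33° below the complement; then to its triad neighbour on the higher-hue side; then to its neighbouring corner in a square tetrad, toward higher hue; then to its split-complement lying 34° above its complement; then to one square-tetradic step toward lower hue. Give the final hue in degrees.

158°

+147° (split-comp 33° ↓): 37 + 147 = 184°
+120° (triadic ↑): 184 + 120 = 304°
+90° (square ↑): 304 + 90 = 394 → 394 − 360 = 34°
+214° (split-comp 34° ↑): 34 + 214 = 248°
−90° (square ↓): 248 − 90 = 158°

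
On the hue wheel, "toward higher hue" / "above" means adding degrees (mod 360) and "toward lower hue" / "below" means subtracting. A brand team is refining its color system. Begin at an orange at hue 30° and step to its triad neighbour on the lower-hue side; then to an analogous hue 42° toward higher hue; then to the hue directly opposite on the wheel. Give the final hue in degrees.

132°

30 − 120 = -90 → -90 + 360 = 270°   (triadic ↓)
270 + 42 = 312°   (analog 42° ↑)
312 + 180 = 492 → 492 − 360 = 132°   (complement)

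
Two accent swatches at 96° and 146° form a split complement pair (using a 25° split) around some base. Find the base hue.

301°

The accents sit 25° either side of the complement, so the complement is their short-arc midpoint on the wheel.
Short-arc midpoint of 96° and 146°: 121°.
Base is 180° from the complement: 121 − 180 = -59 → -59 + 360 = 301°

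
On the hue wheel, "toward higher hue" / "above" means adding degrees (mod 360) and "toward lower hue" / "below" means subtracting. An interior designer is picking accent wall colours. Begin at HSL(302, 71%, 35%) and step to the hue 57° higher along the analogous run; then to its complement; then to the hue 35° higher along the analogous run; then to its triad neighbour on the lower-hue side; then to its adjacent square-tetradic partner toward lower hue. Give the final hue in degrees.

4°

+57° (analog 57° ↑): 302 + 57 = 359°
+180° (complement): 359 + 180 = 539 → 539 − 360 = 179°
+35° (analog 35° ↑): 179 + 35 = 214°
−120° (triadic ↓): 214 − 120 = 94°
−90° (square ↓): 94 − 90 = 4°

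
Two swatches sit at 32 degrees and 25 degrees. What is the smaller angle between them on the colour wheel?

|32 − 25| = 7.
7 ≤ 180, so the shorter arc is 7°.

7°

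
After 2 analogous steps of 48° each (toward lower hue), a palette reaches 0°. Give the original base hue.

96°

2 steps of 48° (toward lower hue) give a net shift of −96°.
Start = end − shift: 0 + 96 = 96°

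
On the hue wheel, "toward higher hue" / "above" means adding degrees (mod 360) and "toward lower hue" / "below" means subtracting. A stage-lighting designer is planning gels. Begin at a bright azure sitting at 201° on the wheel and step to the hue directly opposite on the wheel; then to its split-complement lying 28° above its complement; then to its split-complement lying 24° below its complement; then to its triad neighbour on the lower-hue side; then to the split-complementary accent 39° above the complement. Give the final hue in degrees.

124°

complement +180°: 201 + 180 = 381 → 381 − 360 = 21°
split-comp 28° ↑ +208°: 21 + 208 = 229°
split-comp 24° ↓ +156°: 229 + 156 = 385 → 385 − 360 = 25°
triadic ↓ −120°: 25 − 120 = -95 → -95 + 360 = 265°
split-comp 39° ↑ +219°: 265 + 219 = 484 → 484 − 360 = 124°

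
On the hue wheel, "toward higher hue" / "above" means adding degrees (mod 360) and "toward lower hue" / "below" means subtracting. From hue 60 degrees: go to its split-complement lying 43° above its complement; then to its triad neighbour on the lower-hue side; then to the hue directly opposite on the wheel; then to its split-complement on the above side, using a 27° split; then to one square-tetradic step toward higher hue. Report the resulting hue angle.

+223° (split-comp 43° ↑): 60 + 223 = 283°
−120° (triadic ↓): 283 − 120 = 163°
+180° (complement): 163 + 180 = 343°
+207° (split-comp 27° ↑): 343 + 207 = 550 → 550 − 360 = 190°
+90° (square ↑): 190 + 90 = 280°

280°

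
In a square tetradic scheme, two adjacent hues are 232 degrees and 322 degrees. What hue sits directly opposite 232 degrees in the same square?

52°

A square tetradic scheme places four hues 90° apart; opposite corners are 180° apart.
232 + 180 = 412 → 412 − 360 = 52°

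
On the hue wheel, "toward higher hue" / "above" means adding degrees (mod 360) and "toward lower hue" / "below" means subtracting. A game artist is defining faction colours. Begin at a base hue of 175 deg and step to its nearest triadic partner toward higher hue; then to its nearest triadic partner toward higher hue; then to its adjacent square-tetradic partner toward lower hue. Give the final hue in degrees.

325°

+120° (triadic ↑): 175 + 120 = 295°
+120° (triadic ↑): 295 + 120 = 415 → 415 − 360 = 55°
−90° (square ↓): 55 − 90 = -35 → -35 + 360 = 325°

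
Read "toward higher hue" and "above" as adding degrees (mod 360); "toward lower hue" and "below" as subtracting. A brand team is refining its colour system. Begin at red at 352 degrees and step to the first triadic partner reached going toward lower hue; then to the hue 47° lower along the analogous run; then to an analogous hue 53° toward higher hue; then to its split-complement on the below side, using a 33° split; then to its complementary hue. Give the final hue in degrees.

352 − 120 = 232°   (triadic ↓)
232 − 47 = 185°   (analog 47° ↓)
185 + 53 = 238°   (analog 53° ↑)
238 + 147 = 385 → 385 − 360 = 25°   (split-comp 33° ↓)
25 + 180 = 205°   (complement)

205°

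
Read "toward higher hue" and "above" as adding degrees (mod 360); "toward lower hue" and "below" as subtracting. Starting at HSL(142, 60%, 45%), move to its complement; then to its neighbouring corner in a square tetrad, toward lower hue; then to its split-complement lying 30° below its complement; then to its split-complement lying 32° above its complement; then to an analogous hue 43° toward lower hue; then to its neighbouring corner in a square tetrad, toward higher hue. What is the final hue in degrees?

281°

142 + 180 = 322°   (complement)
322 − 90 = 232°   (square ↓)
232 + 150 = 382 → 382 − 360 = 22°   (split-comp 30° ↓)
22 + 212 = 234°   (split-comp 32° ↑)
234 − 43 = 191°   (analog 43° ↓)
191 + 90 = 281°   (square ↑)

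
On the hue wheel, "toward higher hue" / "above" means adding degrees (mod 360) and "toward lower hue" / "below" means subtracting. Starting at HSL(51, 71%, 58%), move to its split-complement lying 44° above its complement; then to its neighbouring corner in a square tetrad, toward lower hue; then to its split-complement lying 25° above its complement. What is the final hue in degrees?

30°

51 + 224 = 275°   (split-comp 44° ↑)
275 − 90 = 185°   (square ↓)
185 + 205 = 390 → 390 − 360 = 30°   (split-comp 25° ↑)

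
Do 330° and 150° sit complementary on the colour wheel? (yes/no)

Angular distance: |330 − 150| = 180 = 180°.
Complementary requires 180°.

yes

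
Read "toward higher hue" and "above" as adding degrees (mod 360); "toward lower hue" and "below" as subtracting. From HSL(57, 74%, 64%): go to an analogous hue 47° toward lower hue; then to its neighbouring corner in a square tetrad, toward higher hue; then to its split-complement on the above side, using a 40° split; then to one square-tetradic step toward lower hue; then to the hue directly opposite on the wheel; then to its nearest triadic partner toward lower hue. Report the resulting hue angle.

analog 47° ↓ −47°: 57 − 47 = 10°
square ↑ +90°: 10 + 90 = 100°
split-comp 40° ↑ +220°: 100 + 220 = 320°
square ↓ −90°: 320 − 90 = 230°
complement +180°: 230 + 180 = 410 → 410 − 360 = 50°
triadic ↓ −120°: 50 − 120 = -70 → -70 + 360 = 290°

290°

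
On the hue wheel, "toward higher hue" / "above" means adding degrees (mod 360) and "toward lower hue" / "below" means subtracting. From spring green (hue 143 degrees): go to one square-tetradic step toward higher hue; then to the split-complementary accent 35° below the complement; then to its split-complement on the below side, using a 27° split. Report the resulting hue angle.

143 + 90 = 233°   (square ↑)
233 + 145 = 378 → 378 − 360 = 18°   (split-comp 35° ↓)
18 + 153 = 171°   (split-comp 27° ↓)

171°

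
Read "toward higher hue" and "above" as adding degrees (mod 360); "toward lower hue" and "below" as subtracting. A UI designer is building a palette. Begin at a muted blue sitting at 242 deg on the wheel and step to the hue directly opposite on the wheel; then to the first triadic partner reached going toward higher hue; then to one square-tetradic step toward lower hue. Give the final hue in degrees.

242 + 180 = 422 → 422 − 360 = 62°   (complement)
62 + 120 = 182°   (triadic ↑)
182 − 90 = 92°   (square ↓)

92°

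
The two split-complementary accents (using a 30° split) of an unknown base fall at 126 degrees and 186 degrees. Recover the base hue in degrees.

The accents sit 30° either side of the complement, so the complement is their short-arc midpoint on the wheel.
Short-arc midpoint of 126° and 186°: 156°.
Base is 180° from the complement: 156 − 180 = -24 → -24 + 360 = 336°

336°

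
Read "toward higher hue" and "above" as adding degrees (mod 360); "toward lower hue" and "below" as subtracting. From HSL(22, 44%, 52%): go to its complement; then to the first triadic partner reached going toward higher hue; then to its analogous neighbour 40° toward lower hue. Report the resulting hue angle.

complement +180°: 22 + 180 = 202°
triadic ↑ +120°: 202 + 120 = 322°
analog 40° ↓ −40°: 322 − 40 = 282°

282°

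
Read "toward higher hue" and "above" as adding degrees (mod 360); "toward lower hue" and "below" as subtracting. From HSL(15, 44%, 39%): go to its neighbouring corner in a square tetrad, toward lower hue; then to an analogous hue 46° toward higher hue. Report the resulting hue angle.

331°

15 − 90 = -75 → -75 + 360 = 285°   (square ↓)
285 + 46 = 331°   (analog 46° ↑)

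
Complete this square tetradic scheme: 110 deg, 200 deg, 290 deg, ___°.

20°

A square tetradic scheme places four hues every 90°.
The full set through 110° is {20°, 110°, 200°, 290°}.
Given {110°, 200°, 290°}, the missing hue is 20°.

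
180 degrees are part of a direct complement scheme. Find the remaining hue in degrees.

The complement sits 180° across the wheel.
The full set through 180° is {0°, 180°}.
Given {180°}, the missing hue is 0°.

0°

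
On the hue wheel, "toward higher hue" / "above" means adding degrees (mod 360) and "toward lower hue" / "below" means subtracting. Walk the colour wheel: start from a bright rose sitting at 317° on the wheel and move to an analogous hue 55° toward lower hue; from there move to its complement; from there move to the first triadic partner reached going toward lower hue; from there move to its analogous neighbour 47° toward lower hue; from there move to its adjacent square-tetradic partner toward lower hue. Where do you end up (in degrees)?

analog 55° ↓ −55°: 317 − 55 = 262°
complement +180°: 262 + 180 = 442 → 442 − 360 = 82°
triadic ↓ −120°: 82 − 120 = -38 → -38 + 360 = 322°
analog 47° ↓ −47°: 322 − 47 = 275°
square ↓ −90°: 275 − 90 = 185°

185°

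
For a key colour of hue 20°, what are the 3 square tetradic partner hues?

A square tetradic scheme places four hues every 90°.
20 + 90 = 110°
20 + 180 = 200°
20 + 270 = 290°

110°, 200°, 290°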